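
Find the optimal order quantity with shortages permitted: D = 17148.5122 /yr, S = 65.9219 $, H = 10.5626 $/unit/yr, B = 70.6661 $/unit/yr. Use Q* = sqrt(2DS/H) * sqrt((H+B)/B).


sqrt(2DS/H) = 462.6554
sqrt((H+B)/B) = 1.0721
Q* = 462.6554 * 1.0721 = 496.0288

496.0288 units


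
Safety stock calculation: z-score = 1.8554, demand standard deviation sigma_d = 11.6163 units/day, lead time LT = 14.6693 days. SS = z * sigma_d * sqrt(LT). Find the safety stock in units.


sqrt(LT) = sqrt(14.6693) = 3.8301
SS = 1.8554 * 11.6163 * 3.8301 = 82.5487

82.5487 units


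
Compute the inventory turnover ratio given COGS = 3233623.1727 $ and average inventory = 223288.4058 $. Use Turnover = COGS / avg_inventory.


Turnover = 3233623.1727 / 223288.4058 = 14.4818

14.4818


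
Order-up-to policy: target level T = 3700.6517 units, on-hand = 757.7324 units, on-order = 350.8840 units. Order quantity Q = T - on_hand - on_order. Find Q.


Inventory position = OH + OO = 757.7324 + 350.8840 = 1108.6164
Q = 3700.6517 - 1108.6164 = 2592.0353

2592.0353 units


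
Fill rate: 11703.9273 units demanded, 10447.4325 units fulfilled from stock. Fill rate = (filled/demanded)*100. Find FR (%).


FR = 10447.4325 / 11703.9273 * 100 = 89.2643

89.2643%


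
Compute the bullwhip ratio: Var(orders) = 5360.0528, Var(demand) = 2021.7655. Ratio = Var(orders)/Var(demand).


BW = 5360.0528 / 2021.7655 = 2.6512

2.6512


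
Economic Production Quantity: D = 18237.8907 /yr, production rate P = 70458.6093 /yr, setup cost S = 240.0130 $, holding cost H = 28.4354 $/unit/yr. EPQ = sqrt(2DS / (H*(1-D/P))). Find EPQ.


1 - D/P = 1 - 0.2588 = 0.7412
H*(1-D/P) = 21.0750
2DS = 8754661.7212
EPQ = sqrt(415404.5517) = 644.5189

644.5189 units


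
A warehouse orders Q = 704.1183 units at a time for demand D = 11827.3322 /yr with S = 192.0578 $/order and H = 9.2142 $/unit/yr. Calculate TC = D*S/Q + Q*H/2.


Ordering cost = D*S/Q = 3226.0650
Holding cost = Q*H/2 = 3243.9434
TC = 3226.0650 + 3243.9434 = 6470.0084

6470.0084 $/yr


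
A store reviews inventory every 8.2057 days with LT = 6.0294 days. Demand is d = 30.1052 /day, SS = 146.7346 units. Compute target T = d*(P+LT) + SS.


P + LT = 14.2351
d*(P+LT) = 30.1052 * 14.2351 = 428.5505
T = 428.5505 + 146.7346 = 575.2851

575.2851 units


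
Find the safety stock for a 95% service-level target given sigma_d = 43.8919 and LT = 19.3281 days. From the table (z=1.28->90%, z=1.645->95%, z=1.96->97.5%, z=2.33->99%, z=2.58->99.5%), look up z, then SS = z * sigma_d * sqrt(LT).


From the table, SL = 95% corresponds to z = 1.645
sqrt(LT) = sqrt(19.3281) = 4.3964
SS = 1.645 * 43.8919 * 4.3964 = 317.4277

317.4277 units


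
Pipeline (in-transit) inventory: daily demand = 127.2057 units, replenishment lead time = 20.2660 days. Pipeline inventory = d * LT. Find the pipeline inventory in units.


Pipeline = 127.2057 * 20.2660 = 2577.9507

2577.9507 units


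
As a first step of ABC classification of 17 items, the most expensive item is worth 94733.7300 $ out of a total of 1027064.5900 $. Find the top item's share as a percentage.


Top item = 94733.7300
Total = 1027064.5900
Percentage = 94733.7300 / 1027064.5900 * 100 = 9.2237

9.2237%


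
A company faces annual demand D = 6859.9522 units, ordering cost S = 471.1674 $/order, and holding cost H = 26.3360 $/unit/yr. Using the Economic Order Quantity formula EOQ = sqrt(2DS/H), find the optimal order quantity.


2*D*S = 2 * 6859.9522 * 471.1674 = 6464371.6844
2*D*S/H = 245457.6126
EOQ = sqrt(245457.6126) = 495.4368

495.4368 units


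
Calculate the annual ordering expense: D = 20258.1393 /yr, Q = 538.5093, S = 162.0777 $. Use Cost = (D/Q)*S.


Number of orders = D/Q = 37.6189
Cost = 37.6189 * 162.0777 = 6097.1883

6097.1883 $/yr


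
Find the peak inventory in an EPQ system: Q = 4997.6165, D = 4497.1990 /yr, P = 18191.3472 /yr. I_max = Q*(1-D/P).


D/P = 0.2472
1 - D/P = 0.7528
I_max = 4997.6165 * 0.7528 = 3762.1238

3762.1238 units


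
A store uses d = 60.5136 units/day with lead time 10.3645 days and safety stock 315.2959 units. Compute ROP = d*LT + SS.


d*LT = 60.5136 * 10.3645 = 627.1932
ROP = 627.1932 + 315.2959 = 942.4891

942.4891 units


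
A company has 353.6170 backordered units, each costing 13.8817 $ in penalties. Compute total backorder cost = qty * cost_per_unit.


Total = 353.6170 * 13.8817 = 4908.8051

4908.8051 $


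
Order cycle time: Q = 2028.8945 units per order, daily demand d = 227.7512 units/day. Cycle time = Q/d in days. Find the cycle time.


Cycle = 2028.8945 / 227.7512 = 8.9084

8.9084 days


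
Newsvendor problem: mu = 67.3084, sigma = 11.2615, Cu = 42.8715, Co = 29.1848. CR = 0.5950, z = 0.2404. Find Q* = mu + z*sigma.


CR = Cu/(Cu+Co) = 42.8715/(42.8715+29.1848) = 0.5950
z = 0.2404
Q* = 67.3084 + 0.2404 * 11.2615 = 70.0157

70.0157 units


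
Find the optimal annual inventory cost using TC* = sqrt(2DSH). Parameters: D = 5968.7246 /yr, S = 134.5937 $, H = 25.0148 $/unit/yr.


2*D*S*H = 40191415.6505
TC* = sqrt(40191415.6505) = 6339.6700

6339.6700 $/yr


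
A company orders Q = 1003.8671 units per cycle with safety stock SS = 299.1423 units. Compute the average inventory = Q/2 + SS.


Q/2 = 501.9336
Avg = 501.9336 + 299.1423 = 801.0758

801.0758 units


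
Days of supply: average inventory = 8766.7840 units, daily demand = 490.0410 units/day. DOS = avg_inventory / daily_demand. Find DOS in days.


DOS = 8766.7840 / 490.0410 = 17.8899

17.8899 days


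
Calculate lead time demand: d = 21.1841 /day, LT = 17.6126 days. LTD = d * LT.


LTD = 21.1841 * 17.6126 = 373.1071

373.1071 units


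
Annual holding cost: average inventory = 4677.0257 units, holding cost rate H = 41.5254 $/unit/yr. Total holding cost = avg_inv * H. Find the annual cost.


Cost = 4677.0257 * 41.5254 = 194215.3630

194215.3630 $/yr


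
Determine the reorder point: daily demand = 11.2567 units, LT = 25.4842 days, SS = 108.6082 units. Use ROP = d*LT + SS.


d*LT = 11.2567 * 25.4842 = 286.8680
ROP = 286.8680 + 108.6082 = 395.4762

395.4762 units


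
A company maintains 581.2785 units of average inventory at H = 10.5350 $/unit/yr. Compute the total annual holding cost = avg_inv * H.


Cost = 581.2785 * 10.5350 = 6123.7690

6123.7690 $/yr


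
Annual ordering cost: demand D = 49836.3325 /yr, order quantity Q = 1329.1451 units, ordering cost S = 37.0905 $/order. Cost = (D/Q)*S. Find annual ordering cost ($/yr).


Number of orders = D/Q = 37.4950
Cost = 37.4950 * 37.0905 = 1390.7093

1390.7093 $/yr


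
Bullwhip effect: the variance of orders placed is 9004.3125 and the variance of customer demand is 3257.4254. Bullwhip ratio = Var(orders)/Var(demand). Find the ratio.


BW = 9004.3125 / 3257.4254 = 2.7642

2.7642


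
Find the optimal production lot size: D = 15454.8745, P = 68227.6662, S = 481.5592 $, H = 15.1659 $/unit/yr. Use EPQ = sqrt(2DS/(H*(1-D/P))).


1 - D/P = 1 - 0.2265 = 0.7735
H*(1-D/P) = 11.7305
2DS = 14884874.0006
EPQ = sqrt(1268900.0708) = 1126.4546

1126.4546 units


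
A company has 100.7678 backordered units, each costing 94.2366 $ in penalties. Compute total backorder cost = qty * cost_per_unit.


Total = 100.7678 * 94.2366 = 9496.0149

9496.0149 $


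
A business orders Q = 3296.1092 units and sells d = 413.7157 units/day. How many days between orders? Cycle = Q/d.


Cycle = 3296.1092 / 413.7157 = 7.9671

7.9671 days


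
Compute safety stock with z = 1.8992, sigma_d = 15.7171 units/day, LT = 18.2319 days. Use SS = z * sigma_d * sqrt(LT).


sqrt(LT) = sqrt(18.2319) = 4.2699
SS = 1.8992 * 15.7171 * 4.2699 = 127.4556

127.4556 units


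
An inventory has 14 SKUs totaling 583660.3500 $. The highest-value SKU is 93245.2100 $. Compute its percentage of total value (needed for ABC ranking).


Top item = 93245.2100
Total = 583660.3500
Percentage = 93245.2100 / 583660.3500 * 100 = 15.9759

15.9759%


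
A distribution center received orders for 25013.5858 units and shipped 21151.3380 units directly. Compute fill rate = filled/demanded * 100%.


FR = 21151.3380 / 25013.5858 * 100 = 84.5594

84.5594%


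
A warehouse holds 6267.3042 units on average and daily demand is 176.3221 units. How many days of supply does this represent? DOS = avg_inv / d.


DOS = 6267.3042 / 176.3221 = 35.5446

35.5446 days


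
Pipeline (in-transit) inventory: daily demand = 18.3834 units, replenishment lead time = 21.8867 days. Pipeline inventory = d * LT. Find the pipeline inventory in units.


Pipeline = 18.3834 * 21.8867 = 402.3520

402.3520 units


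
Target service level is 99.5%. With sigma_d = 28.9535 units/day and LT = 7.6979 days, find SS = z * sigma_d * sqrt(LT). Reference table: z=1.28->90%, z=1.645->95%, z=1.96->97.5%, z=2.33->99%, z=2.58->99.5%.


From the table, SL = 99.5% corresponds to z = 2.58
sqrt(LT) = sqrt(7.6979) = 2.7745
SS = 2.58 * 28.9535 * 2.7745 = 207.2559

207.2559 units


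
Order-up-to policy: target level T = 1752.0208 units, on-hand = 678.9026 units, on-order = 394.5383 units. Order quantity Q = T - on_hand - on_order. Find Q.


Inventory position = OH + OO = 678.9026 + 394.5383 = 1073.4409
Q = 1752.0208 - 1073.4409 = 678.5799

678.5799 units


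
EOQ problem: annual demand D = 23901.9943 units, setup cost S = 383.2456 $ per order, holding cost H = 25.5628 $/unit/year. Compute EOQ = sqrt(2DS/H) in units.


2*D*S = 2 * 23901.9943 * 383.2456 = 18320668.2934
2*D*S/H = 716692.5491
EOQ = sqrt(716692.5491) = 846.5770

846.5770 units


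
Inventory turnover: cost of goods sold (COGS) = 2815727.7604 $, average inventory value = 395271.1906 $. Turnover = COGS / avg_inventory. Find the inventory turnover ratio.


Turnover = 2815727.7604 / 395271.1906 = 7.1235

7.1235


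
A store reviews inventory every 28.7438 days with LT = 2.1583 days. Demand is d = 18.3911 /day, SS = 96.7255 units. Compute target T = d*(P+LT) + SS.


P + LT = 30.9021
d*(P+LT) = 18.3911 * 30.9021 = 568.3236
T = 568.3236 + 96.7255 = 665.0491

665.0491 units


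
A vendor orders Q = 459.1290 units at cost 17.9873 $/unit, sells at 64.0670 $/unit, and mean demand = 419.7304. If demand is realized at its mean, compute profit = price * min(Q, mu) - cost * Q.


Sales at mu = min(459.1290, 419.7304) = 419.7304
Revenue = 64.0670 * 419.7304 = 26890.8675
Total cost = 17.9873 * 459.1290 = 8258.4911
Profit = 26890.8675 - 8258.4911 = 18632.3765

18632.3765 $


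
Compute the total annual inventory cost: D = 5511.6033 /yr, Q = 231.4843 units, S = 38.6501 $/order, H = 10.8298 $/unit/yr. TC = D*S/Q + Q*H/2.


Ordering cost = D*S/Q = 920.2526
Holding cost = Q*H/2 = 1253.4643
TC = 920.2526 + 1253.4643 = 2173.7169

2173.7169 $/yr


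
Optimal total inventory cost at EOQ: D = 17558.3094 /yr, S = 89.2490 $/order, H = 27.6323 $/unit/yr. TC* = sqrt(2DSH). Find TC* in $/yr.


2*D*S*H = 86603030.0479
TC* = sqrt(86603030.0479) = 9306.0749

9306.0749 $/yr


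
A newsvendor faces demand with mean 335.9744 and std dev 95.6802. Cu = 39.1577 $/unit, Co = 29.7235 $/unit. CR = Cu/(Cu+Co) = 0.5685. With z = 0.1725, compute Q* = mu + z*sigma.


CR = Cu/(Cu+Co) = 39.1577/(39.1577+29.7235) = 0.5685
z = 0.1725
Q* = 335.9744 + 0.1725 * 95.6802 = 352.4792

352.4792 units


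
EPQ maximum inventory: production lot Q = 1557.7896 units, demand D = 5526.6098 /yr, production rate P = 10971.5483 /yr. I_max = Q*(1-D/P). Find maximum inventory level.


D/P = 0.5037
1 - D/P = 0.4963
I_max = 1557.7896 * 0.4963 = 773.0968

773.0968 units


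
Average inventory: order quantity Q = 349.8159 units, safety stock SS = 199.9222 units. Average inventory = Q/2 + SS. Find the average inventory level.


Q/2 = 174.9079
Avg = 174.9079 + 199.9222 = 374.8302

374.8302 units


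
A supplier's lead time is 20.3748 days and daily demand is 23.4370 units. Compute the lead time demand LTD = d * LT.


LTD = 23.4370 * 20.3748 = 477.5242

477.5242 units


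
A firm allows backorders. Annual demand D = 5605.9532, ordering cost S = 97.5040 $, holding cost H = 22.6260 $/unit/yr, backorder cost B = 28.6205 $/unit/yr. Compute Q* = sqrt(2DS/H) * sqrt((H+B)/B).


sqrt(2DS/H) = 219.8098
sqrt((H+B)/B) = 1.3381
Q* = 219.8098 * 1.3381 = 294.1308

294.1308 units


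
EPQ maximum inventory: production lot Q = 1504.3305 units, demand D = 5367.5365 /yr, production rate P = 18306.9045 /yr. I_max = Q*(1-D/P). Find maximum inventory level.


D/P = 0.2932
1 - D/P = 0.7068
I_max = 1504.3305 * 0.7068 = 1063.2647

1063.2647 units


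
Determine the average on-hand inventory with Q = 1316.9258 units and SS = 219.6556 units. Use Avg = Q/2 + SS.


Q/2 = 658.4629
Avg = 658.4629 + 219.6556 = 878.1185

878.1185 units


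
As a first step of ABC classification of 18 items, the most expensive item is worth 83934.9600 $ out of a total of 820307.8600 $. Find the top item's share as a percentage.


Top item = 83934.9600
Total = 820307.8600
Percentage = 83934.9600 / 820307.8600 * 100 = 10.2321

10.2321%


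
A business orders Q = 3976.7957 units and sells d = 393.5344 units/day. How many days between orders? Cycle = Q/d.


Cycle = 3976.7957 / 393.5344 = 10.1053

10.1053 days


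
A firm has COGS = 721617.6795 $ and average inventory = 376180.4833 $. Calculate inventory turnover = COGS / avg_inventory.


Turnover = 721617.6795 / 376180.4833 = 1.9183

1.9183


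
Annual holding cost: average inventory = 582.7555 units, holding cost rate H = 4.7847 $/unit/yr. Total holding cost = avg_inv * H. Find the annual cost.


Cost = 582.7555 * 4.7847 = 2788.3102

2788.3102 $/yr


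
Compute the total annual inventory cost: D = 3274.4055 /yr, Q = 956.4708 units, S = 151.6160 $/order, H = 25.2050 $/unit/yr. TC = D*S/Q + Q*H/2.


Ordering cost = D*S/Q = 519.0459
Holding cost = Q*H/2 = 12053.9233
TC = 519.0459 + 12053.9233 = 12572.9692

12572.9692 $/yr


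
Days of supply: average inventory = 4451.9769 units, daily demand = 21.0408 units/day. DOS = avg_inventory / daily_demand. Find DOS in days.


DOS = 4451.9769 / 21.0408 = 211.5878

211.5878 days


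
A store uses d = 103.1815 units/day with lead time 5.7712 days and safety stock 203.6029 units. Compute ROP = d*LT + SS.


d*LT = 103.1815 * 5.7712 = 595.4811
ROP = 595.4811 + 203.6029 = 799.0840

799.0840 units


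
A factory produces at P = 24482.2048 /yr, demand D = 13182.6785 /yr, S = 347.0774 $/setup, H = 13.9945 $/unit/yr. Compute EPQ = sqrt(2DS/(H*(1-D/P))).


1 - D/P = 1 - 0.5385 = 0.4615
H*(1-D/P) = 6.4590
2DS = 9150819.5576
EPQ = sqrt(1416748.9339) = 1190.2726

1190.2726 units


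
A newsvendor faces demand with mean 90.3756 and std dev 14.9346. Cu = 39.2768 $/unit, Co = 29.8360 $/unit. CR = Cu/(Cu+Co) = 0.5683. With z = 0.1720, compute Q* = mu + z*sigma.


CR = Cu/(Cu+Co) = 39.2768/(39.2768+29.8360) = 0.5683
z = 0.1720
Q* = 90.3756 + 0.1720 * 14.9346 = 92.9444

92.9444 units


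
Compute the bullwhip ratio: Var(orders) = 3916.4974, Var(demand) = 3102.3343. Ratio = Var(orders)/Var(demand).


BW = 3916.4974 / 3102.3343 = 1.2624

1.2624


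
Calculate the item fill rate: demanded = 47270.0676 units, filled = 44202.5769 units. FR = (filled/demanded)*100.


FR = 44202.5769 / 47270.0676 * 100 = 93.5107

93.5107%


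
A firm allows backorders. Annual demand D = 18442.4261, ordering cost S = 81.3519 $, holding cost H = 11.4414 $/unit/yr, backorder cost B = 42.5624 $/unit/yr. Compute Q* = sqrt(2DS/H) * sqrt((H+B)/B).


sqrt(2DS/H) = 512.1159
sqrt((H+B)/B) = 1.1264
Q* = 512.1159 * 1.1264 = 576.8560

576.8560 units


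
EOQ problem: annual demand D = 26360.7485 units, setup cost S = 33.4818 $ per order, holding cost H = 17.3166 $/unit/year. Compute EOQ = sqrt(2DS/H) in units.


2*D*S = 2 * 26360.7485 * 33.4818 = 1765210.6183
2*D*S/H = 101937.4830
EOQ = sqrt(101937.4830) = 319.2765

319.2765 units


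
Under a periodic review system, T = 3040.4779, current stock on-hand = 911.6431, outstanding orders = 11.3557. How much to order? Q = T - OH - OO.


Inventory position = OH + OO = 911.6431 + 11.3557 = 922.9988
Q = 3040.4779 - 922.9988 = 2117.4791

2117.4791 units


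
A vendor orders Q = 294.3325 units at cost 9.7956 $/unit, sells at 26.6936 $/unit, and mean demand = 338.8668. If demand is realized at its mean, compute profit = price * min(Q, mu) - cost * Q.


Sales at mu = min(294.3325, 338.8668) = 294.3325
Revenue = 26.6936 * 294.3325 = 7856.7940
Total cost = 9.7956 * 294.3325 = 2883.1634
Profit = 7856.7940 - 2883.1634 = 4973.6306

4973.6306 $


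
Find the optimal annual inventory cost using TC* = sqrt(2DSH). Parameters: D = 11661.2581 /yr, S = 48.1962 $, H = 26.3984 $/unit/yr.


2*D*S*H = 29673297.2087
TC* = sqrt(29673297.2087) = 5447.3202

5447.3202 $/yr


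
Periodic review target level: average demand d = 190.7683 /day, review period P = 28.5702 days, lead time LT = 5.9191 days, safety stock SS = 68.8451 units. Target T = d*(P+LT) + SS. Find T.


P + LT = 34.4893
d*(P+LT) = 190.7683 * 34.4893 = 6579.4651
T = 6579.4651 + 68.8451 = 6648.3102

6648.3102 units


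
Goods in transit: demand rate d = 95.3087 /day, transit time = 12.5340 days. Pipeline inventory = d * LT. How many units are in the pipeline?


Pipeline = 95.3087 * 12.5340 = 1194.5992

1194.5992 units


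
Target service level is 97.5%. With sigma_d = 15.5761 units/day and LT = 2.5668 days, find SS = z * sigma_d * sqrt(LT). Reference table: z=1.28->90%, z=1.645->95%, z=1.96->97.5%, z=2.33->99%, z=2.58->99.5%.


From the table, SL = 97.5% corresponds to z = 1.96
sqrt(LT) = sqrt(2.5668) = 1.6021
SS = 1.96 * 15.5761 * 1.6021 = 48.9115

48.9115 units


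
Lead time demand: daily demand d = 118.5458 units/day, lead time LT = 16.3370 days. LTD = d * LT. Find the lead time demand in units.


LTD = 118.5458 * 16.3370 = 1936.6827

1936.6827 units


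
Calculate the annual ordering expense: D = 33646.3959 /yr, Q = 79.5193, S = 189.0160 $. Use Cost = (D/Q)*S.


Number of orders = D/Q = 423.1224
Cost = 423.1224 * 189.0160 = 79976.9008

79976.9008 $/yr


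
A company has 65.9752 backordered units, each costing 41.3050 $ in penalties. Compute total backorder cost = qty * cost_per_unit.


Total = 65.9752 * 41.3050 = 2725.1056

2725.1056 $


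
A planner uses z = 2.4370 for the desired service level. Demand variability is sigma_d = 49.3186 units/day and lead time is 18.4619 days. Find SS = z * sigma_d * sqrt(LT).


sqrt(LT) = sqrt(18.4619) = 4.2967
SS = 2.4370 * 49.3186 * 4.2967 = 516.4217

516.4217 units


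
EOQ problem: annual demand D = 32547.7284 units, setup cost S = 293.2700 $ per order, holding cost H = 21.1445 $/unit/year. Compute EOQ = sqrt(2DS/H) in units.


2*D*S = 2 * 32547.7284 * 293.2700 = 19090544.6157
2*D*S/H = 902861.0095
EOQ = sqrt(902861.0095) = 950.1900

950.1900 units


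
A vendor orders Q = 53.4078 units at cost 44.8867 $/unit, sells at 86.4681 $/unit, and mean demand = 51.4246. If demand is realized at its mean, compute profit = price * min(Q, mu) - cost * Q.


Sales at mu = min(53.4078, 51.4246) = 51.4246
Revenue = 86.4681 * 51.4246 = 4446.5875
Total cost = 44.8867 * 53.4078 = 2397.2999
Profit = 4446.5875 - 2397.2999 = 2049.2876

2049.2876 $


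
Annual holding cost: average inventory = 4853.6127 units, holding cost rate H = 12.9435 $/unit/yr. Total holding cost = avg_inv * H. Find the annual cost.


Cost = 4853.6127 * 12.9435 = 62822.7360

62822.7360 $/yr


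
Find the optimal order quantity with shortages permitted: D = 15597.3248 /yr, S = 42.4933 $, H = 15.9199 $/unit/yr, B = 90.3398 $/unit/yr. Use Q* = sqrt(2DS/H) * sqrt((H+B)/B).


sqrt(2DS/H) = 288.5560
sqrt((H+B)/B) = 1.0845
Q* = 288.5560 * 1.0845 = 312.9499

312.9499 units


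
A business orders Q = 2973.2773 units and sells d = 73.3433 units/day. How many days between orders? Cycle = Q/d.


Cycle = 2973.2773 / 73.3433 = 40.5392

40.5392 days


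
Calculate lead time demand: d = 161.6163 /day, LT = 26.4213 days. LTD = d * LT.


LTD = 161.6163 * 26.4213 = 4270.1127

4270.1127 units


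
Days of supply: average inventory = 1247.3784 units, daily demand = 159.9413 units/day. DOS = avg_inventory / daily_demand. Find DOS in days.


DOS = 1247.3784 / 159.9413 = 7.7990

7.7990 days


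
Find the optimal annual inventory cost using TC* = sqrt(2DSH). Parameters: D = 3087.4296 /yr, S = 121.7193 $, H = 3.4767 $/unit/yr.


2*D*S*H = 2613086.1187
TC* = sqrt(2613086.1187) = 1616.5043

1616.5043 $/yr


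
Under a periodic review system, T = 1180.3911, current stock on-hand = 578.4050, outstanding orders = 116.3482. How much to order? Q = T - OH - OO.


Inventory position = OH + OO = 578.4050 + 116.3482 = 694.7532
Q = 1180.3911 - 694.7532 = 485.6379

485.6379 units


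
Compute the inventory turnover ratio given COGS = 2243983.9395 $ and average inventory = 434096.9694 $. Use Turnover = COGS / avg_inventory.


Turnover = 2243983.9395 / 434096.9694 = 5.1693

5.1693


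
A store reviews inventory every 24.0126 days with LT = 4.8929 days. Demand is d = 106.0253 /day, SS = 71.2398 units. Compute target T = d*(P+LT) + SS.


P + LT = 28.9055
d*(P+LT) = 106.0253 * 28.9055 = 3064.7143
T = 3064.7143 + 71.2398 = 3135.9541

3135.9541 units


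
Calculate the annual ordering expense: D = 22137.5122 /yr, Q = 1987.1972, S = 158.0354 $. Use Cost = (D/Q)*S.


Number of orders = D/Q = 11.1401
Cost = 11.1401 * 158.0354 = 1760.5251

1760.5251 $/yr


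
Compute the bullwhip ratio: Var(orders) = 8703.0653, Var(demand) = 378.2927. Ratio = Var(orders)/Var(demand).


BW = 8703.0653 / 378.2927 = 23.0062

23.0062


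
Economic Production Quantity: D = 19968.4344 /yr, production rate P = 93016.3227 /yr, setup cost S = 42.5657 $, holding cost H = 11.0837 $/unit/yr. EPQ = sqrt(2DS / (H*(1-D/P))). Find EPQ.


1 - D/P = 1 - 0.2147 = 0.7853
H*(1-D/P) = 8.7043
2DS = 1699940.7763
EPQ = sqrt(195299.2293) = 441.9267

441.9267 units


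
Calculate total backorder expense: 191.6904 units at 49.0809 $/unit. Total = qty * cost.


Total = 191.6904 * 49.0809 = 9408.3374

9408.3374 $


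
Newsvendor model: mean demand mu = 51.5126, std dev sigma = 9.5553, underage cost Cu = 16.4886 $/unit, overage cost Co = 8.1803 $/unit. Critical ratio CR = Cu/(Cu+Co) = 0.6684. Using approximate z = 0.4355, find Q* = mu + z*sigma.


CR = Cu/(Cu+Co) = 16.4886/(16.4886+8.1803) = 0.6684
z = 0.4355
Q* = 51.5126 + 0.4355 * 9.5553 = 55.6739

55.6739 units


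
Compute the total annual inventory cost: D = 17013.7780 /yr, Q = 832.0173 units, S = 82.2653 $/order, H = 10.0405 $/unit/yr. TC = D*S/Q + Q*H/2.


Ordering cost = D*S/Q = 1682.2289
Holding cost = Q*H/2 = 4176.9349
TC = 1682.2289 + 4176.9349 = 5859.1638

5859.1638 $/yr


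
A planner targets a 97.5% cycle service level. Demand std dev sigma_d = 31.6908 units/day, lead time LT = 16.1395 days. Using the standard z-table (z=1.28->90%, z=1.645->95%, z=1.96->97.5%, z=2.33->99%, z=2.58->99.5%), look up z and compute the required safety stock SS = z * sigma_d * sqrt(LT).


From the table, SL = 97.5% corresponds to z = 1.96
sqrt(LT) = sqrt(16.1395) = 4.0174
SS = 1.96 * 31.6908 * 4.0174 = 249.5366

249.5366 units


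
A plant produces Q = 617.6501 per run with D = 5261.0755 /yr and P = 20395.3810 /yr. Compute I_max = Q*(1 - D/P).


D/P = 0.2580
1 - D/P = 0.7420
I_max = 617.6501 * 0.7420 = 458.3246

458.3246 units


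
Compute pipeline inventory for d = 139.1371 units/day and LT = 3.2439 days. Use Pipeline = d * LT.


Pipeline = 139.1371 * 3.2439 = 451.3468

451.3468 units


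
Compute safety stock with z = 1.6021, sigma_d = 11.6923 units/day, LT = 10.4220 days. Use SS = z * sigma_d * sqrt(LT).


sqrt(LT) = sqrt(10.4220) = 3.2283
SS = 1.6021 * 11.6923 * 3.2283 = 60.4735

60.4735 units


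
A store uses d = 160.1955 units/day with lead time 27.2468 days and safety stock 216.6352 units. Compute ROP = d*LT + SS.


d*LT = 160.1955 * 27.2468 = 4364.8147
ROP = 4364.8147 + 216.6352 = 4581.4499

4581.4499 units


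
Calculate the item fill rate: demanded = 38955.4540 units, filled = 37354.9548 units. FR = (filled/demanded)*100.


FR = 37354.9548 / 38955.4540 * 100 = 95.8915

95.8915%


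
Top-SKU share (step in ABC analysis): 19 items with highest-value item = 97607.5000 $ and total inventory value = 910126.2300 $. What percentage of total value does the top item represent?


Top item = 97607.5000
Total = 910126.2300
Percentage = 97607.5000 / 910126.2300 * 100 = 10.7246

10.7246%


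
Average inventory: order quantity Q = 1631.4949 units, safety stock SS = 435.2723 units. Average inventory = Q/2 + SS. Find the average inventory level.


Q/2 = 815.7474
Avg = 815.7474 + 435.2723 = 1251.0197

1251.0197 units


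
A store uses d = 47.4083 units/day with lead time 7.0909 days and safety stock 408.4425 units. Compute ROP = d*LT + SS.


d*LT = 47.4083 * 7.0909 = 336.1675
ROP = 336.1675 + 408.4425 = 744.6100

744.6100 units


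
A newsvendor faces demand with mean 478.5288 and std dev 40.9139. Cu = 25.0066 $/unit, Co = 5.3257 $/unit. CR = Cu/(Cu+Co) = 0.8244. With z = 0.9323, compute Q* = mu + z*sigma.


CR = Cu/(Cu+Co) = 25.0066/(25.0066+5.3257) = 0.8244
z = 0.9323
Q* = 478.5288 + 0.9323 * 40.9139 = 516.6728

516.6728 units


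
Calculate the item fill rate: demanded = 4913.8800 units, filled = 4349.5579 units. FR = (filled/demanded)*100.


FR = 4349.5579 / 4913.8800 * 100 = 88.5158

88.5158%


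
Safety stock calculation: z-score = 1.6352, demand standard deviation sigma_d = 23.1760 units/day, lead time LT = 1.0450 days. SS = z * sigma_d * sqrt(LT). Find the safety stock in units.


sqrt(LT) = sqrt(1.0450) = 1.0223
SS = 1.6352 * 23.1760 * 1.0223 = 38.7407

38.7407 units


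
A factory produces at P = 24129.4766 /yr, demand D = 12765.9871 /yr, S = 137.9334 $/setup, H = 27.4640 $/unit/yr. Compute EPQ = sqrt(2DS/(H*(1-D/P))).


1 - D/P = 1 - 0.5291 = 0.4709
H*(1-D/P) = 12.9338
2DS = 3521712.0101
EPQ = sqrt(272286.5784) = 521.8109

521.8109 units


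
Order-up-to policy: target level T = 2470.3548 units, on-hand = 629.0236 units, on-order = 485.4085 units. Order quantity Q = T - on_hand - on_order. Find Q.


Inventory position = OH + OO = 629.0236 + 485.4085 = 1114.4321
Q = 2470.3548 - 1114.4321 = 1355.9227

1355.9227 units


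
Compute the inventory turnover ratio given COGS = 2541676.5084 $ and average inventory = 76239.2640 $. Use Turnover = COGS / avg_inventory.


Turnover = 2541676.5084 / 76239.2640 = 33.3382

33.3382


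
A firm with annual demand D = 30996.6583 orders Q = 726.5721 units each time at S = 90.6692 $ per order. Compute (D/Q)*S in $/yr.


Number of orders = D/Q = 42.6615
Cost = 42.6615 * 90.6692 = 3868.0844

3868.0844 $/yr


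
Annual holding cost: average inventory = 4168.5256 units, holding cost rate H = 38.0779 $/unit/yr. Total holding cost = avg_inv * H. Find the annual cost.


Cost = 4168.5256 * 38.0779 = 158728.7009

158728.7009 $/yr


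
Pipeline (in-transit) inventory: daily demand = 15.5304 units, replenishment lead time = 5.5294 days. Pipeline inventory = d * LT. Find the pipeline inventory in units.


Pipeline = 15.5304 * 5.5294 = 85.8738

85.8738 units


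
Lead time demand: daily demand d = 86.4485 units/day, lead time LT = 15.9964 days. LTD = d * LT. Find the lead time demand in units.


LTD = 86.4485 * 15.9964 = 1382.8648

1382.8648 units


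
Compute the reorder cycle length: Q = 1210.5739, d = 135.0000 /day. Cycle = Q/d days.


Cycle = 1210.5739 / 135.0000 = 8.9672

8.9672 days


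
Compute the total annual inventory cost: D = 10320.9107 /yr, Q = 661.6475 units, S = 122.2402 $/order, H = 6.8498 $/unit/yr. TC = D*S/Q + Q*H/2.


Ordering cost = D*S/Q = 1906.8011
Holding cost = Q*H/2 = 2266.0765
TC = 1906.8011 + 2266.0765 = 4172.8776

4172.8776 $/yr


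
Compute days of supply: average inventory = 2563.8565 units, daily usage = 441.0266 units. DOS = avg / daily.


DOS = 2563.8565 / 441.0266 = 5.8134

5.8134 days


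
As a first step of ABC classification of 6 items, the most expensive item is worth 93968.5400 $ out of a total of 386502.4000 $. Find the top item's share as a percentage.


Top item = 93968.5400
Total = 386502.4000
Percentage = 93968.5400 / 386502.4000 * 100 = 24.3125

24.3125%


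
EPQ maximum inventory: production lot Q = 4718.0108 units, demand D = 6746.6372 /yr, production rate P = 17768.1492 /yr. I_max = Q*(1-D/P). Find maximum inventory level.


D/P = 0.3797
1 - D/P = 0.6203
I_max = 4718.0108 * 0.6203 = 2926.5633

2926.5633 units


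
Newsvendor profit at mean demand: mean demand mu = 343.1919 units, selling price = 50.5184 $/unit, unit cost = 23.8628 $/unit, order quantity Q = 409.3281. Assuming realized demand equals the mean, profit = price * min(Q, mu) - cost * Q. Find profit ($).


Sales at mu = min(409.3281, 343.1919) = 343.1919
Revenue = 50.5184 * 343.1919 = 17337.5057
Total cost = 23.8628 * 409.3281 = 9767.7146
Profit = 17337.5057 - 9767.7146 = 7569.7911

7569.7911 $


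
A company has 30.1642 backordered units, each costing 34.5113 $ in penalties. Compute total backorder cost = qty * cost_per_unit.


Total = 30.1642 * 34.5113 = 1041.0058

1041.0058 $


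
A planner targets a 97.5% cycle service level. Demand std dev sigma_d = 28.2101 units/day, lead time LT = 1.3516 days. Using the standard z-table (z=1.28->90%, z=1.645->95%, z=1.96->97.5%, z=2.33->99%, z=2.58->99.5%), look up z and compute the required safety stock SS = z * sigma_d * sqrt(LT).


From the table, SL = 97.5% corresponds to z = 1.96
sqrt(LT) = sqrt(1.3516) = 1.1626
SS = 1.96 * 28.2101 * 1.1626 = 64.2813

64.2813 units


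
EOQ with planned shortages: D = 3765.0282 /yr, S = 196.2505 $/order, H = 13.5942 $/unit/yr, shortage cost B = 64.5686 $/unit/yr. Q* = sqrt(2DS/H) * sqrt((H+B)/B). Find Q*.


sqrt(2DS/H) = 329.7066
sqrt((H+B)/B) = 1.1002
Q* = 329.7066 * 1.1002 = 362.7580

362.7580 units


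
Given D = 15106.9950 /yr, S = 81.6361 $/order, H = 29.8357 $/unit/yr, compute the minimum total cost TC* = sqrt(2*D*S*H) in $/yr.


2*D*S*H = 73591314.7268
TC* = sqrt(73591314.7268) = 8578.5380

8578.5380 $/yr


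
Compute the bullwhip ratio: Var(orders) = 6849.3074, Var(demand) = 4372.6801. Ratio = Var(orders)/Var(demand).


BW = 6849.3074 / 4372.6801 = 1.5664

1.5664


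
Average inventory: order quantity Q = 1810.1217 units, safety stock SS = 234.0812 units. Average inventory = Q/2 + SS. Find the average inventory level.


Q/2 = 905.0608
Avg = 905.0608 + 234.0812 = 1139.1420

1139.1420 units


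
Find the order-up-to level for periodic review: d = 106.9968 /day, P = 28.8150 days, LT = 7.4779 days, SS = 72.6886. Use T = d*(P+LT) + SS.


P + LT = 36.2929
d*(P+LT) = 106.9968 * 36.2929 = 3883.2242
T = 3883.2242 + 72.6886 = 3955.9128

3955.9128 units


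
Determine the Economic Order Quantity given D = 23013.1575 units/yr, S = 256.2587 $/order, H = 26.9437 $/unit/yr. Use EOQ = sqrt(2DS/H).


2*D*S = 2 * 23013.1575 * 256.2587 = 11794643.6477
2*D*S/H = 437751.4464
EOQ = sqrt(437751.4464) = 661.6279

661.6279 units


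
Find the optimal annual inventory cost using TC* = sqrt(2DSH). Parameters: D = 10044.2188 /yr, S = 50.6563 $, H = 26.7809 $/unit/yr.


2*D*S*H = 27252402.4257
TC* = sqrt(27252402.4257) = 5220.3834

5220.3834 $/yr


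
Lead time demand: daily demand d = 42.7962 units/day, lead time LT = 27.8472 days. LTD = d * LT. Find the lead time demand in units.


LTD = 42.7962 * 27.8472 = 1191.7543

1191.7543 units


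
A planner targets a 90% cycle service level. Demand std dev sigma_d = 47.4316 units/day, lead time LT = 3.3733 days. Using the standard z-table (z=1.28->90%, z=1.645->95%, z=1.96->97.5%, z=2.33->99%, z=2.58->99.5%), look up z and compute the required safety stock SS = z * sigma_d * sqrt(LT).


From the table, SL = 90% corresponds to z = 1.28
sqrt(LT) = sqrt(3.3733) = 1.8367
SS = 1.28 * 47.4316 * 1.8367 = 111.5078

111.5078 units


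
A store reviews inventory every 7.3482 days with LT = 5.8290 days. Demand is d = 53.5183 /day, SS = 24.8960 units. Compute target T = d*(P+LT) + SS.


P + LT = 13.1772
d*(P+LT) = 53.5183 * 13.1772 = 705.2213
T = 705.2213 + 24.8960 = 730.1173

730.1173 units


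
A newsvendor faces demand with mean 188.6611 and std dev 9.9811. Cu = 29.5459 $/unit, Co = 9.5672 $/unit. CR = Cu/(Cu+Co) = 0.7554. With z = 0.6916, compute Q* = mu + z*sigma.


CR = Cu/(Cu+Co) = 29.5459/(29.5459+9.5672) = 0.7554
z = 0.6916
Q* = 188.6611 + 0.6916 * 9.9811 = 195.5640

195.5640 units


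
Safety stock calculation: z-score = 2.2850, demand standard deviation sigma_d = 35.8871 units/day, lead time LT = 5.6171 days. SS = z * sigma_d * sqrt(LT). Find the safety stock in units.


sqrt(LT) = sqrt(5.6171) = 2.3700
SS = 2.2850 * 35.8871 * 2.3700 = 194.3483

194.3483 units


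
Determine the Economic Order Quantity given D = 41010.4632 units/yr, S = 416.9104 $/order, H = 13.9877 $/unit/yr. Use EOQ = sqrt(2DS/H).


2*D*S = 2 * 41010.4632 * 416.9104 = 34195377.2338
2*D*S/H = 2444674.7667
EOQ = sqrt(2444674.7667) = 1563.5456

1563.5456 units


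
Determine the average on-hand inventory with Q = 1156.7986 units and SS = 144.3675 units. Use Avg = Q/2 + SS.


Q/2 = 578.3993
Avg = 578.3993 + 144.3675 = 722.7668

722.7668 units


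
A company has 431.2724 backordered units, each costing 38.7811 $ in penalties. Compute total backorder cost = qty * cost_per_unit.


Total = 431.2724 * 38.7811 = 16725.2181

16725.2181 $


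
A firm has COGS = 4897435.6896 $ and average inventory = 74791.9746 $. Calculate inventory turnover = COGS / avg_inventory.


Turnover = 4897435.6896 / 74791.9746 = 65.4808

65.4808


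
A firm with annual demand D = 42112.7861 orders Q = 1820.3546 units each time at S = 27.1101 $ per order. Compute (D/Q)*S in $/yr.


Number of orders = D/Q = 23.1344
Cost = 23.1344 * 27.1101 = 627.1755

627.1755 $/yr


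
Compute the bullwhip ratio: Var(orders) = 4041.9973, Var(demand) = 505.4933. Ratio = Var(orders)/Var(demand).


BW = 4041.9973 / 505.4933 = 7.9961

7.9961


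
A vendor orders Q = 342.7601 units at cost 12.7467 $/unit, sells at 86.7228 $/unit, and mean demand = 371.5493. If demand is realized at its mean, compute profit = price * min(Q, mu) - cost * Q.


Sales at mu = min(342.7601, 371.5493) = 342.7601
Revenue = 86.7228 * 342.7601 = 29725.1156
Total cost = 12.7467 * 342.7601 = 4369.0602
Profit = 29725.1156 - 4369.0602 = 25356.0554

25356.0554 $


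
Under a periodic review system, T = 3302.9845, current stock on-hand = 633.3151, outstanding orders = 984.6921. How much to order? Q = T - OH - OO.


Inventory position = OH + OO = 633.3151 + 984.6921 = 1618.0072
Q = 3302.9845 - 1618.0072 = 1684.9773

1684.9773 units


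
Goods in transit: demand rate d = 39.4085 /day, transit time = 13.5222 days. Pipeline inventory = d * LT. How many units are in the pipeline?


Pipeline = 39.4085 * 13.5222 = 532.8896

532.8896 units


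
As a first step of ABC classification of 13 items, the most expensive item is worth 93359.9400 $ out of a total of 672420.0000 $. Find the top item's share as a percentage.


Top item = 93359.9400
Total = 672420.0000
Percentage = 93359.9400 / 672420.0000 * 100 = 13.8842

13.8842%


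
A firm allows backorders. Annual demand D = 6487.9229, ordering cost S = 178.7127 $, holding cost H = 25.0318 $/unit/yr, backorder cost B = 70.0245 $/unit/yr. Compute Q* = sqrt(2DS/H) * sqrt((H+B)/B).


sqrt(2DS/H) = 304.3684
sqrt((H+B)/B) = 1.1651
Q* = 304.3684 * 1.1651 = 354.6214

354.6214 units


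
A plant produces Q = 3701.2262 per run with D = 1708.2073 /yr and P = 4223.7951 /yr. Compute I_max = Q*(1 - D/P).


D/P = 0.4044
1 - D/P = 0.5956
I_max = 3701.2262 * 0.5956 = 2204.3587

2204.3587 units


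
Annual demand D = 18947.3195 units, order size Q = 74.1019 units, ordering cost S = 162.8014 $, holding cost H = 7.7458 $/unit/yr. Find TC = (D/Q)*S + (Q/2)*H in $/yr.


Ordering cost = D*S/Q = 41627.1397
Holding cost = Q*H/2 = 286.9892
TC = 41627.1397 + 286.9892 = 41914.1289

41914.1289 $/yr


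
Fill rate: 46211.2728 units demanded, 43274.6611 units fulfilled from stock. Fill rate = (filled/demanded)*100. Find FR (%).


FR = 43274.6611 / 46211.2728 * 100 = 93.6452

93.6452%


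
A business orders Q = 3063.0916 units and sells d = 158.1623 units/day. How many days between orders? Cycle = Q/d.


Cycle = 3063.0916 / 158.1623 = 19.3668

19.3668 days


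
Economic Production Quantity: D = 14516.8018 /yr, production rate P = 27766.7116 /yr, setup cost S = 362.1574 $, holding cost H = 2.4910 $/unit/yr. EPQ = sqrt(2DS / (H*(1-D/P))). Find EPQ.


1 - D/P = 1 - 0.5228 = 0.4772
H*(1-D/P) = 1.1887
2DS = 10514734.3924
EPQ = sqrt(8845779.4465) = 2974.1855

2974.1855 units


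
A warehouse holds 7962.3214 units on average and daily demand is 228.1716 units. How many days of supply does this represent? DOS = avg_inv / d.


DOS = 7962.3214 / 228.1716 = 34.8962

34.8962 days


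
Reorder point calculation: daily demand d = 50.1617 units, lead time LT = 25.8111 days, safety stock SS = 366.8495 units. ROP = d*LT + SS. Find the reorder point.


d*LT = 50.1617 * 25.8111 = 1294.7287
ROP = 1294.7287 + 366.8495 = 1661.5782

1661.5782 units


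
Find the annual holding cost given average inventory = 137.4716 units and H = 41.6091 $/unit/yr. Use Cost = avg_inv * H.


Cost = 137.4716 * 41.6091 = 5720.0696

5720.0696 $/yr


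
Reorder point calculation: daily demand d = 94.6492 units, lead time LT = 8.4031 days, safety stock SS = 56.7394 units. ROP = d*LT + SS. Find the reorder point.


d*LT = 94.6492 * 8.4031 = 795.3467
ROP = 795.3467 + 56.7394 = 852.0861

852.0861 units


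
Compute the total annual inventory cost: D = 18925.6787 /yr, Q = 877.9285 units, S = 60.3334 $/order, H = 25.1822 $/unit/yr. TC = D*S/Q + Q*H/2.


Ordering cost = D*S/Q = 1300.6191
Holding cost = Q*H/2 = 11054.0855
TC = 1300.6191 + 11054.0855 = 12354.7046

12354.7046 $/yr


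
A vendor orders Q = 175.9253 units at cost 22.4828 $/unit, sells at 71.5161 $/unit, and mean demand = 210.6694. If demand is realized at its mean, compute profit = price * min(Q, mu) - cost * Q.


Sales at mu = min(175.9253, 210.6694) = 175.9253
Revenue = 71.5161 * 175.9253 = 12581.4913
Total cost = 22.4828 * 175.9253 = 3955.2933
Profit = 12581.4913 - 3955.2933 = 8626.1980

8626.1980 $


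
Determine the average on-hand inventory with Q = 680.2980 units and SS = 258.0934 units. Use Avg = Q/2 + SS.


Q/2 = 340.1490
Avg = 340.1490 + 258.0934 = 598.2424

598.2424 units


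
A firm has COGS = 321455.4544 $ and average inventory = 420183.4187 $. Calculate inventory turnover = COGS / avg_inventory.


Turnover = 321455.4544 / 420183.4187 = 0.7650

0.7650


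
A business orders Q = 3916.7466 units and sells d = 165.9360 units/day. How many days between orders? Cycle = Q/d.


Cycle = 3916.7466 / 165.9360 = 23.6040

23.6040 days


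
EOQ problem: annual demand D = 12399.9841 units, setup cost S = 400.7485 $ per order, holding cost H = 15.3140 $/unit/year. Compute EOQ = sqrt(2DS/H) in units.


2*D*S = 2 * 12399.9841 * 400.7485 = 9938550.0562
2*D*S/H = 648984.5929
EOQ = sqrt(648984.5929) = 805.5958

805.5958 units


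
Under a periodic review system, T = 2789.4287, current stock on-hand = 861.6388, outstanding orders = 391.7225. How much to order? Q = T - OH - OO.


Inventory position = OH + OO = 861.6388 + 391.7225 = 1253.3613
Q = 2789.4287 - 1253.3613 = 1536.0674

1536.0674 units


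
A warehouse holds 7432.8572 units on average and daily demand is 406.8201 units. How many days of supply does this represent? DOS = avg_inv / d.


DOS = 7432.8572 / 406.8201 = 18.2706

18.2706 days


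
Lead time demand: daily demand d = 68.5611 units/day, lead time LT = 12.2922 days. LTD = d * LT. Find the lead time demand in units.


LTD = 68.5611 * 12.2922 = 842.7668

842.7668 units
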